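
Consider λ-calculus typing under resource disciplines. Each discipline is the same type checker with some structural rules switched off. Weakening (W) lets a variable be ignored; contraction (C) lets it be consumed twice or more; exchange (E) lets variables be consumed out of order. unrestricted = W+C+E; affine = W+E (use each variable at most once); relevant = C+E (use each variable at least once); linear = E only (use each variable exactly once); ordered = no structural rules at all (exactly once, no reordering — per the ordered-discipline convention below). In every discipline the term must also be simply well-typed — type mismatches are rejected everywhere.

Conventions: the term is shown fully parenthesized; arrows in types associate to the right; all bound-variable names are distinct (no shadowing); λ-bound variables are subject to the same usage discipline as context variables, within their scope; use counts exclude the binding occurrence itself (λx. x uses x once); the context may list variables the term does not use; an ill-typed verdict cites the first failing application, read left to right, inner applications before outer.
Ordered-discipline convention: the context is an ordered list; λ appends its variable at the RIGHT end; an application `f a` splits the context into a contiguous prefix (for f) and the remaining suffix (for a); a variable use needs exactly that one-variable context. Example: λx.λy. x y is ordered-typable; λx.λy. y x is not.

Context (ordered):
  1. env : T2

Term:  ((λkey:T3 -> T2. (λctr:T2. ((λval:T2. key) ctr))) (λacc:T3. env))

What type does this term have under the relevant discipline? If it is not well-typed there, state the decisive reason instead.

not well-typed under relevant — unused: val, acc — weakening required
counts: env: 1×, key (λ-bound): 1×, ctr (λ-bound): 1×, val (λ-bound): 0×, acc (λ-bound): 0×
uses in reading order: key, ctr, env
typing: the term checks, with type T2 -> T3 -> T2
summary: ordered ✗ · linear ✗ · affine ✓ · relevant ✗ · unrestricted ✓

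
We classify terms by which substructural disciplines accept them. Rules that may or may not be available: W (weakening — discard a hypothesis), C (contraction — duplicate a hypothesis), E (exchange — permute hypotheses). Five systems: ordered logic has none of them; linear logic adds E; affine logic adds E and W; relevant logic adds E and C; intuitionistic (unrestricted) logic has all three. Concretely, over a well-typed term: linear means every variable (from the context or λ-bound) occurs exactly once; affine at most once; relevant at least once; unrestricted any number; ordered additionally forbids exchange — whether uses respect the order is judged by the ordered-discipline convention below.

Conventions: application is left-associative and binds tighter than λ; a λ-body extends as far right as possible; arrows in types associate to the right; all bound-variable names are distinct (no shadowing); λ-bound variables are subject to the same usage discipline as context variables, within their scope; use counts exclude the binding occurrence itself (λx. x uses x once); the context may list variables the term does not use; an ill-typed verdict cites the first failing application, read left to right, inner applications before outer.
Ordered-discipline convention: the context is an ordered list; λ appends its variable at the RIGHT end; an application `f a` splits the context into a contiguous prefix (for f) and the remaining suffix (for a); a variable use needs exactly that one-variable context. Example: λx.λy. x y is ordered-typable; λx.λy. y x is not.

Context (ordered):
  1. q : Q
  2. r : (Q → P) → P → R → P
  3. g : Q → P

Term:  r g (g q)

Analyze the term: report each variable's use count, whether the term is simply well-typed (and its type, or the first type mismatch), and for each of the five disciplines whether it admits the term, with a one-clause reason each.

use counts: q: 1×, r: 1×, g: 2×
order of uses: r, g, g, q
typing: the term checks, with type R → P
ordered: ✗, g ×2 used more than once (contraction)
linear: ✗, g ×2 used more than once (contraction)
affine: ✗, g ×2 used more than once (contraction)
relevant: ✓, every one of q, r, g appears
unrestricted: ✓, type-checks (R → P) and nothing is barred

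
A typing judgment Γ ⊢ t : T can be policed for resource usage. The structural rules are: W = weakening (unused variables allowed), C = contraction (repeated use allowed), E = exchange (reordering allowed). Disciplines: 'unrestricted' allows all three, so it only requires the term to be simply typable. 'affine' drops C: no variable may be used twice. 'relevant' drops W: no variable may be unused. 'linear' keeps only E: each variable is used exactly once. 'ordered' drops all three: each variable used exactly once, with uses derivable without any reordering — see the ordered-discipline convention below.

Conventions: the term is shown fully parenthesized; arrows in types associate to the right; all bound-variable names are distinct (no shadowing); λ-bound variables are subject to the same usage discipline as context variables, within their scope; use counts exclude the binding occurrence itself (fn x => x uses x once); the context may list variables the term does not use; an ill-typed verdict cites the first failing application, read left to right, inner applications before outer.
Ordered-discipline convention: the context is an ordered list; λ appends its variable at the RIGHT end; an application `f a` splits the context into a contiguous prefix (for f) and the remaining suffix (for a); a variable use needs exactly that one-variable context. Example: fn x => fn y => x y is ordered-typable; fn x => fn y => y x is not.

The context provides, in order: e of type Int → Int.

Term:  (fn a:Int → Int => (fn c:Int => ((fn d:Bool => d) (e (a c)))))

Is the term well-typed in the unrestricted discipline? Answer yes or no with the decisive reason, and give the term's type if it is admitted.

no — a type mismatch blocks all five
counts: e=1, a (bound)=1, c (bound)=1, d (bound)=1
left-to-right use order: d, e, a, c
typing: ill-typed: an application expects Bool but receives Int
all disciplines: ordered ✗ | linear ✗ | affine ✗ | relevant ✗ | unrestricted ✗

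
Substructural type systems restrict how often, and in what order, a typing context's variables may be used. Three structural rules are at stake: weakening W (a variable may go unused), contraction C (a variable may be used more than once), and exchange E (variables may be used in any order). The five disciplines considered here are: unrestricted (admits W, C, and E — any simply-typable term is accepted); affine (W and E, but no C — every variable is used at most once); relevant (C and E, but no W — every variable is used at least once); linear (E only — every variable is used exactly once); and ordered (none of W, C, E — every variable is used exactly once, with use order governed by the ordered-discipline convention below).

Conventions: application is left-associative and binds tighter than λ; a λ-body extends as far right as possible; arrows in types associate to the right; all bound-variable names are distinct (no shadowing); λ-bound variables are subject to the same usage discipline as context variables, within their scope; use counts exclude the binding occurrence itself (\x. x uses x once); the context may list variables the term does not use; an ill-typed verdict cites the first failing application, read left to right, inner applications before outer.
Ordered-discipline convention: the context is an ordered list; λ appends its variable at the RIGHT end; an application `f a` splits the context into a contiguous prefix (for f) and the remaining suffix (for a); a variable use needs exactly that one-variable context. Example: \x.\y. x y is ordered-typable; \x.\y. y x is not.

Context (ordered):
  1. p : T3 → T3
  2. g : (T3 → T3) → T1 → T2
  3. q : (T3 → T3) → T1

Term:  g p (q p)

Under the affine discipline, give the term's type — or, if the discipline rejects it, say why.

not well-typed under affine — uses contraction: p ×2
variable uses: p: 2×; g: 1×; q: 1×
uses in reading order: g, p, q, p
typing: well-typed — term : T2
across the five disciplines: ordered ✗ | linear ✗ | affine ✗ | relevant ✓ | unrestricted ✓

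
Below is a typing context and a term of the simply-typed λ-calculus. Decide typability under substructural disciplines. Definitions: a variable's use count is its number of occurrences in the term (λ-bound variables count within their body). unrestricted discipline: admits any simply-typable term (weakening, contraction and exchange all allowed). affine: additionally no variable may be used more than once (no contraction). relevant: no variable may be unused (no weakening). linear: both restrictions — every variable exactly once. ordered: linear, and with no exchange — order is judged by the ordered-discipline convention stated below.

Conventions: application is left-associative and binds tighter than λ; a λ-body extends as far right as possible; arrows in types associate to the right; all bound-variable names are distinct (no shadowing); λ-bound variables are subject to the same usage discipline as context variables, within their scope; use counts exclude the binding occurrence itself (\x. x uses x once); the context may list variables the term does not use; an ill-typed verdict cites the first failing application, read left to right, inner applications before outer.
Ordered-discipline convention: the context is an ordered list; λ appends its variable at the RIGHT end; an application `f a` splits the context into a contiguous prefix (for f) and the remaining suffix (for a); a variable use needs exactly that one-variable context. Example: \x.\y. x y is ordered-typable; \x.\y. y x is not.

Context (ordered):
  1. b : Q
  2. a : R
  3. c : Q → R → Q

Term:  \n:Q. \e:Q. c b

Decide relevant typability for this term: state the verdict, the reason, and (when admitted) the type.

no — a, n, e never used (weakening)
use counts: b=1; a=0; c=1; n (λ-bound)=0; e (λ-bound)=0
use order (left to right): c, b
typing: the term checks, with type Q → Q → R → Q
all disciplines: ordered ✗ · linear ✗ · affine ✓ · relevant ✗ · unrestricted ✓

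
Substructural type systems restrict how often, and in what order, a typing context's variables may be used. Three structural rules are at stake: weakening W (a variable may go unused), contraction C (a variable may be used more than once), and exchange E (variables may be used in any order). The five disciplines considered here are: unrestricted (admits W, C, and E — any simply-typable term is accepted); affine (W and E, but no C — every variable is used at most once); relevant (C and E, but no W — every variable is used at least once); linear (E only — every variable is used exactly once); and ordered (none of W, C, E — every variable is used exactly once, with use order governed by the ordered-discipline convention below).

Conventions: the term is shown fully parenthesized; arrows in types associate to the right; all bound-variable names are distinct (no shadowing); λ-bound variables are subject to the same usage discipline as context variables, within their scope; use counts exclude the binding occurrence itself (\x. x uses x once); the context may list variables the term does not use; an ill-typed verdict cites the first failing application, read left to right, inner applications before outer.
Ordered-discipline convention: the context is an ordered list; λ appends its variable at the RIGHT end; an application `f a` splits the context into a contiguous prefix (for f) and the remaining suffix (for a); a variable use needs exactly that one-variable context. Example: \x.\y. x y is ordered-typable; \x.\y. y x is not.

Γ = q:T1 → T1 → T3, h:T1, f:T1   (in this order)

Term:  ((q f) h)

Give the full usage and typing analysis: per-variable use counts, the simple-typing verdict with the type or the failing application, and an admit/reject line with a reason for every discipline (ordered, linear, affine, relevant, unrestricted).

counts: q: 1×; h: 1×; f: 1×
use order (left to right): q, f, h
typing: well-typed — term : T3
ordered ✗ (use order q, f, h needs exchange)
linear ✓ (each of q, h, f used exactly once)
affine ✓ (no duplicate uses among q, h, f)
relevant ✓ (every one of q, h, f appears)
unrestricted ✓ (type-checks (T3) and nothing is barred)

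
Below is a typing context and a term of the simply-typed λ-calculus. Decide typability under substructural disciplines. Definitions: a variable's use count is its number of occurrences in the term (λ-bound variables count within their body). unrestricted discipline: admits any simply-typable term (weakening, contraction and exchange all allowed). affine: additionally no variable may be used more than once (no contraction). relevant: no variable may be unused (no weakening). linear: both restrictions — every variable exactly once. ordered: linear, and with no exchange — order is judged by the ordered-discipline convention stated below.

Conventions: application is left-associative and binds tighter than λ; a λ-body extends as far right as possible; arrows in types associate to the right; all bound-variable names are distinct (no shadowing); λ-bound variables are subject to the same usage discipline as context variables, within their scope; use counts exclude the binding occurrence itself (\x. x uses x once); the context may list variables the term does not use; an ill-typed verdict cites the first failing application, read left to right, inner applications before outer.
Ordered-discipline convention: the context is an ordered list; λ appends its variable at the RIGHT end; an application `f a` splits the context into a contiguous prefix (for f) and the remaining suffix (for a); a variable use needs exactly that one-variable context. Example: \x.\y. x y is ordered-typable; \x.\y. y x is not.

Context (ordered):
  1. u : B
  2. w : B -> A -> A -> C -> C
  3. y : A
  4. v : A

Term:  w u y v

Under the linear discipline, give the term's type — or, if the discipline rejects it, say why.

term : C -> C
usage: u ×1, w ×1, y ×1, v ×1
order of uses: w, u, y, v
typing: well-typed at C -> C
across the five disciplines: ordered ✗, linear ✓, affine ✓, relevant ✓, unrestricted ✓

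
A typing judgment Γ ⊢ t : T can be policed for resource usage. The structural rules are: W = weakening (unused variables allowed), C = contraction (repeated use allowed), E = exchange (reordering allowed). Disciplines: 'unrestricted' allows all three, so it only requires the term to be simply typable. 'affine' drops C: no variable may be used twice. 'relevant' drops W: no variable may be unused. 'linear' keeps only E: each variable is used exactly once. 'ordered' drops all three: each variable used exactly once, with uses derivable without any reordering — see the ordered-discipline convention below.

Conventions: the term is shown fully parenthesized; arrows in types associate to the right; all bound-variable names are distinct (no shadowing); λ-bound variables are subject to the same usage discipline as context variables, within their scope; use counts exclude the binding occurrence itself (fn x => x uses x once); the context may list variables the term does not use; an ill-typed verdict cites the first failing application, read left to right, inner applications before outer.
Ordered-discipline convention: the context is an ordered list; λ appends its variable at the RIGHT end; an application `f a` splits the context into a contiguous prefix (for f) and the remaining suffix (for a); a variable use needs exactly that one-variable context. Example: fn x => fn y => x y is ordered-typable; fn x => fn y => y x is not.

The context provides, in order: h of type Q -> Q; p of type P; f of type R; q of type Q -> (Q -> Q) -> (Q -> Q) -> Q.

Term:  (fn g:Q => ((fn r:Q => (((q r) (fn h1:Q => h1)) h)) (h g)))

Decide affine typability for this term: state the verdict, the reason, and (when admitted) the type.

no — uses contraction: h ×2
variable uses: h ×2, p ×0, f ×0, q ×1, g [bound] ×1, r [bound] ×1, h1 [bound] ×1
uses in reading order: q, r, h1, h, h, g
typing: well-typed — term : Q -> Q
across the five disciplines: ordered ✗ · linear ✗ · affine ✗ · relevant ✗ · unrestricted ✓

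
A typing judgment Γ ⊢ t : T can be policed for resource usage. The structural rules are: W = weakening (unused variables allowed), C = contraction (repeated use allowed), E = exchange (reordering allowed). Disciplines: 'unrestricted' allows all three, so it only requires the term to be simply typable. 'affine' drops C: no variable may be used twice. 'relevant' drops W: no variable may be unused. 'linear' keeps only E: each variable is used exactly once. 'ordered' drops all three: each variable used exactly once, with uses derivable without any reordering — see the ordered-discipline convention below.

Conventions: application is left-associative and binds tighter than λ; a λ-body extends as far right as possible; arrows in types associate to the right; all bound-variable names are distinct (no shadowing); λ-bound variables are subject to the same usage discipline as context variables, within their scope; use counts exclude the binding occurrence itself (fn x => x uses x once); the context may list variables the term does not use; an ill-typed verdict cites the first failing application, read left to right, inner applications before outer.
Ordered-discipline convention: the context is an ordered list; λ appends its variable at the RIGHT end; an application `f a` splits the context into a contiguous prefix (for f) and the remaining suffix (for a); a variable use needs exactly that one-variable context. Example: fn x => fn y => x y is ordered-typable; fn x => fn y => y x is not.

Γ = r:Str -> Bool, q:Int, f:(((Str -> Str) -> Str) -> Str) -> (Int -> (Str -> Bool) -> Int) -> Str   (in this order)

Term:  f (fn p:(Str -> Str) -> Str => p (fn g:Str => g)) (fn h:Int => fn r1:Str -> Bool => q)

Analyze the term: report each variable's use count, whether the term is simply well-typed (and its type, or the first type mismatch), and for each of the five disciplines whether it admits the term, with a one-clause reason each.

use counts: r=0, q=1, f=1, p [bound]=1, g [bound]=1, h [bound]=0, r1 [bound]=0
left-to-right use order: f, p, g, q
typing: well-typed — term : Str
ordered: ✗, unused: r, h, r1 — weakening required
linear: ✗, unused: r, h, r1 — weakening required
affine: ✓, no duplicate uses among r, q, f, p, g, h, r1
relevant: ✗, unused: r, h, r1 — weakening required
unrestricted: ✓, well-typed at Str; no restrictions here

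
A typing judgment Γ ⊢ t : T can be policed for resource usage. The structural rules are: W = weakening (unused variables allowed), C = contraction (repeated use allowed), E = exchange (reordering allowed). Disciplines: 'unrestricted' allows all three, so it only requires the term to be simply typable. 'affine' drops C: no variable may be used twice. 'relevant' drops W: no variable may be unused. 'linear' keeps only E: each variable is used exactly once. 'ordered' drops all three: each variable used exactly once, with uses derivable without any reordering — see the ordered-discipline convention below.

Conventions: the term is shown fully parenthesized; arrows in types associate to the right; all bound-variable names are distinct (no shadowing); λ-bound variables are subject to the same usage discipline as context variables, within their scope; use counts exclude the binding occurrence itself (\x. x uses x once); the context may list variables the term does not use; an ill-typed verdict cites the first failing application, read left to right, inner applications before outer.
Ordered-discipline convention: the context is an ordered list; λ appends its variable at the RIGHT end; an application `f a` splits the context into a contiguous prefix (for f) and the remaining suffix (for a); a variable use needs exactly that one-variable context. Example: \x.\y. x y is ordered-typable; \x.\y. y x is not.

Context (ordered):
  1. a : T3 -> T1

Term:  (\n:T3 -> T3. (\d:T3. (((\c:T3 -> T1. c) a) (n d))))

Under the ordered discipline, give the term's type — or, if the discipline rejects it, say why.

term : (T3 -> T3) -> T3 -> T1
usage: a=1; n (bound)=1; d (bound)=1; c (bound)=1
uses in reading order: c, a, n, d
typing: ✓ — (T3 -> T3) -> T3 -> T1
summary: ordered ✓ · linear ✓ · affine ✓ · relevant ✓ · unrestricted ✓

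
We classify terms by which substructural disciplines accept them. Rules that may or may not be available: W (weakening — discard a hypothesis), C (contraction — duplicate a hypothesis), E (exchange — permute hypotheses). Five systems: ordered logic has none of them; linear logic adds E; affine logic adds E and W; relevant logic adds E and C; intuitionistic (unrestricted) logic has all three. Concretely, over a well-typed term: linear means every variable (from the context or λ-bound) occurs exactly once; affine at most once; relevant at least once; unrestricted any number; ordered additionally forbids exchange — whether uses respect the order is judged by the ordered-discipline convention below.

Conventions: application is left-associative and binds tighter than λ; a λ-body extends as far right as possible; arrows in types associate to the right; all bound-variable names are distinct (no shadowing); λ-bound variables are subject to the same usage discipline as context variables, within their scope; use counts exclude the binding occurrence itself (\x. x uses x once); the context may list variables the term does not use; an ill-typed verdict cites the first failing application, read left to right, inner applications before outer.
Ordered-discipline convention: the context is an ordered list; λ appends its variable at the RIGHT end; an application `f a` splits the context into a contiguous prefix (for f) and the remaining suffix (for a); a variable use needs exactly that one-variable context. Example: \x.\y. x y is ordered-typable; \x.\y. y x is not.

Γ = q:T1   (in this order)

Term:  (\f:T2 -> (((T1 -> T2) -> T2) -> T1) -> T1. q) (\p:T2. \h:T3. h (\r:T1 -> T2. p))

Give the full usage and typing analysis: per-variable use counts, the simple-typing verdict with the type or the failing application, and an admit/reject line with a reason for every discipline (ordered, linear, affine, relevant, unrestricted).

counts: q: 1×, f [bound]: 0×, p [bound]: 1×, h [bound]: 1×, r [bound]: 0×
use order (left to right): q, h, p
typing: ill-typed: applying a non-function (T3)
ordered: ✗, not simply typable
linear: ✗, fails simple typing
affine: ✗, a type mismatch blocks all five
relevant: ✗, the type mismatch rejects it
unrestricted: ✗, not simply typable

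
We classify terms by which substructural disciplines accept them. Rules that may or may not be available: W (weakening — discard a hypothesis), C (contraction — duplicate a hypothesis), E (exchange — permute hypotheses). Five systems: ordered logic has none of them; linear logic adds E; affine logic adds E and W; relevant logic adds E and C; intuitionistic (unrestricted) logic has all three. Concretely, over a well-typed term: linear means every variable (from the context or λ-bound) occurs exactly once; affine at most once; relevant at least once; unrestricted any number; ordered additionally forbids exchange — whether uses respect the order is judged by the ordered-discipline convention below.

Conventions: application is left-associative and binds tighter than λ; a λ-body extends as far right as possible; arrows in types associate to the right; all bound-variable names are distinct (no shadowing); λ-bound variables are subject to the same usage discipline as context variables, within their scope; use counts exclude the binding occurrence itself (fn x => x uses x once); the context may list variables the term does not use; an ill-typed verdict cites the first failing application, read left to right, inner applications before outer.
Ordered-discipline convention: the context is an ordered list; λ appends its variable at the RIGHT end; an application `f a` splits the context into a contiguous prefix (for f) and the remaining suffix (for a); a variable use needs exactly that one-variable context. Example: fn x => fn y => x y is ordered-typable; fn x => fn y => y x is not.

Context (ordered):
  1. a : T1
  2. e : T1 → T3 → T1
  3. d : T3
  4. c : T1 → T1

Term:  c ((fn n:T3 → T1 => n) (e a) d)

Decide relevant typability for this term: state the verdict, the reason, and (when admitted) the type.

yes — every one of a, e, d, c, n appears; term : T1
counts: a ×1, e ×1, d ×1, c ×1, n (bound) ×1
order of uses: c, n, e, a, d
typing: well-typed at T1
all disciplines: ordered ✗ · linear ✓ · affine ✓ · relevant ✓ · unrestricted ✓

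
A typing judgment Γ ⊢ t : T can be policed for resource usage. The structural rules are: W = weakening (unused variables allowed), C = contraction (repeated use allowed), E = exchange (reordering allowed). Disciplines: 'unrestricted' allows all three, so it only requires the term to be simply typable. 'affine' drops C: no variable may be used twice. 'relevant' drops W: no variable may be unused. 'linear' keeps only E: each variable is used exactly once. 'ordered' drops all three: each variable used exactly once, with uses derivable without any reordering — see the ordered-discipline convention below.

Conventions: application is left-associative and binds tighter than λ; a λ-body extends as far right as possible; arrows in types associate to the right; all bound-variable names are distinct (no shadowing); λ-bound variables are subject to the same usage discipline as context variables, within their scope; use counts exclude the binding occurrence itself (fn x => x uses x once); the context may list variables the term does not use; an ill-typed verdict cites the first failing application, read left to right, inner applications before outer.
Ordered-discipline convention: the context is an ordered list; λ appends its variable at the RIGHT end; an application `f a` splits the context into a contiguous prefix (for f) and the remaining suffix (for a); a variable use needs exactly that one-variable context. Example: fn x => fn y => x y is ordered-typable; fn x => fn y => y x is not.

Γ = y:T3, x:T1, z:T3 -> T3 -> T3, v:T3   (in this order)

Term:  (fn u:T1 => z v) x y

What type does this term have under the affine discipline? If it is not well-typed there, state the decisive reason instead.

term : T3
use counts: y=1, x=1, z=1, v=1, u (λ-bound)=0
use order (left to right): z, v, x, y
typing: the term checks, with type T3
across the five disciplines: ordered ✗ · linear ✗ · affine ✓ · relevant ✗ · unrestricted ✓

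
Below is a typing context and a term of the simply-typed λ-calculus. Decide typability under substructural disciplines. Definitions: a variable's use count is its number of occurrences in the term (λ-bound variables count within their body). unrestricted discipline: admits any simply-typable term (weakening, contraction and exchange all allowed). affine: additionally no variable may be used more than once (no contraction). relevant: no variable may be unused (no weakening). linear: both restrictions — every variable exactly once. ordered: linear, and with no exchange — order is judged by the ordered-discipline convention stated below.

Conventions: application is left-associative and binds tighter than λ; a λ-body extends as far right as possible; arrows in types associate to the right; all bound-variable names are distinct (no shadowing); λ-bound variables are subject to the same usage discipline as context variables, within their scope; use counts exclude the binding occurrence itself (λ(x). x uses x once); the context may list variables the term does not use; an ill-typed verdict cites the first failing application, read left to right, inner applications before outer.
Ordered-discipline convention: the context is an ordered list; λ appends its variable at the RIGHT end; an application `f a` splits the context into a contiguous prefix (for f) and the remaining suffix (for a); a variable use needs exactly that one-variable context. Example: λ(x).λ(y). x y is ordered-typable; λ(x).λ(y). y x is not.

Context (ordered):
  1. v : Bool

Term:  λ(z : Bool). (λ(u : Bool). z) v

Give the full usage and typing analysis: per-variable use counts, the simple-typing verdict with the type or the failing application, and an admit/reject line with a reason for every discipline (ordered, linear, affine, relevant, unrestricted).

counts: v=1; z (bound)=1; u (bound)=0
order of uses: z, v
typing: the term checks, with type Bool -> Bool
ordered: ✗, u left unused
linear: ✗, u left unused
affine: ✓, none of v, z, u used more than once
relevant: ✗, u left unused
unrestricted: ✓, simply typable at Bool -> Bool; W, C, E all held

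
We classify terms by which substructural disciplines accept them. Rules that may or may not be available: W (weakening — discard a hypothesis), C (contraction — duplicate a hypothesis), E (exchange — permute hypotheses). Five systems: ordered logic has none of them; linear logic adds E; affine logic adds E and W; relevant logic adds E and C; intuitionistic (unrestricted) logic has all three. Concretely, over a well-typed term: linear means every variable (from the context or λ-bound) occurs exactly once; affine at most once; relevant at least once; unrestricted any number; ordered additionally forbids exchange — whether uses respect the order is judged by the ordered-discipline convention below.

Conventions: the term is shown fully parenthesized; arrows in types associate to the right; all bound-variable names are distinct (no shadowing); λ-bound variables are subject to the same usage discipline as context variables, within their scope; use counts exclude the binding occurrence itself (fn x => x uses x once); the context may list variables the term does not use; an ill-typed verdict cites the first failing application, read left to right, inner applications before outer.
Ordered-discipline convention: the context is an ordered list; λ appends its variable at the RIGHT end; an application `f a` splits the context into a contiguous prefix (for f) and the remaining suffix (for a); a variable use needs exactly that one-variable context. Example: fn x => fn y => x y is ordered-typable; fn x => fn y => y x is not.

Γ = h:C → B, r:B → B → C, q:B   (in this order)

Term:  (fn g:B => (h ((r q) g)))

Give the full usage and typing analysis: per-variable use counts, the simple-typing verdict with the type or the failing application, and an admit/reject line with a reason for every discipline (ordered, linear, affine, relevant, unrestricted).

variable uses: h: 1, r: 1, q: 1, g (bound): 1
order of uses: h, r, q, g
typing: well-typed — term : B → B
ordered: ✓ — h, r, q, g: once each, no exchange needed
linear: ✓ — h, r, q, g: one use apiece
affine: ✓ — at most one use each (h, r, q, g)
relevant: ✓ — none of h, r, q, g goes unused
unrestricted: ✓ — simply typable at B → B; W, C, E all held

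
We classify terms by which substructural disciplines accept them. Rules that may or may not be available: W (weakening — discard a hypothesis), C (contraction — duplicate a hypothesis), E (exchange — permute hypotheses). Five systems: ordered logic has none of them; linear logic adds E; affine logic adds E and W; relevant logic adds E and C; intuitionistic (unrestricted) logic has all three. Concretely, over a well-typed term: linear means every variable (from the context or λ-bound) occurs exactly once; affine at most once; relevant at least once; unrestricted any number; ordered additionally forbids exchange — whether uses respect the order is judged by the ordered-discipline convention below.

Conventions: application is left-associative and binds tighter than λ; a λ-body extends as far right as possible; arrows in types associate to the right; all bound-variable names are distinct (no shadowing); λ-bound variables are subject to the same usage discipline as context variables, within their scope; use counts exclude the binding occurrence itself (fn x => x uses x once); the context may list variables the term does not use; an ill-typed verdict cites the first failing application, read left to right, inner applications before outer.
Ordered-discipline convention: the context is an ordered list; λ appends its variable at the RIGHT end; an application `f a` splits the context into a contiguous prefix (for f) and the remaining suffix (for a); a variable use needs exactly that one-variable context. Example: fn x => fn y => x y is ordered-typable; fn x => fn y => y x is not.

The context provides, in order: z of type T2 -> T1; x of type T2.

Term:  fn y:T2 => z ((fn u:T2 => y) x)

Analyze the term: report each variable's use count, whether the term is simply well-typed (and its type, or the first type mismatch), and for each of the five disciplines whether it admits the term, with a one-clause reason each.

usage: z: 1, x: 1, y (bound): 1, u (bound): 0
uses in reading order: z, y, x
typing: well-typed — term : T2 -> T1
ordered ✗ (u left unused)
linear ✗ (u left unused)
affine ✓ (none of z, x, y, u used more than once)
relevant ✗ (u left unused)
unrestricted ✓ (type-checks (T2 -> T1) and nothing is barred)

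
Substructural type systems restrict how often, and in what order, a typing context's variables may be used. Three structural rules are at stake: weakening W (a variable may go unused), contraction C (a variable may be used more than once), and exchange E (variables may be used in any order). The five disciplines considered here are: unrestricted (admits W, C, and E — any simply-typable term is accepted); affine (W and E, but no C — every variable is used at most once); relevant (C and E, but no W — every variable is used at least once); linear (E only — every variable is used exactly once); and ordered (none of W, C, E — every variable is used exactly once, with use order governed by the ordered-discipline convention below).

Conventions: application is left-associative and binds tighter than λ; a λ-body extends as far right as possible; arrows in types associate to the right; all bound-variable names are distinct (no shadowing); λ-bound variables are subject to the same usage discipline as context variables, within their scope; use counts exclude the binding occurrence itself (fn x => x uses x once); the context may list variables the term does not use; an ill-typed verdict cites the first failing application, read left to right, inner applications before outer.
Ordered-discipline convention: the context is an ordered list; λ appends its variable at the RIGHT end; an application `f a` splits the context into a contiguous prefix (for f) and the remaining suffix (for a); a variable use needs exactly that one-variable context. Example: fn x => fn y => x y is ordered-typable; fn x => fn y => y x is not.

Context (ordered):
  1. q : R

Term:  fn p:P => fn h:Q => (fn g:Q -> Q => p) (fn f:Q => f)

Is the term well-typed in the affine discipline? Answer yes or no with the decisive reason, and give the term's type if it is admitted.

yes — q, p, h, g, f: no repeats, contraction unneeded; term : P -> Q -> P
usage: q=0, p [bound]=1, h [bound]=0, g [bound]=0, f [bound]=1
order of uses: p, f
typing: ✓ — P -> Q -> P
summary: ordered ✗, linear ✗, affine ✓, relevant ✗, unrestricted ✓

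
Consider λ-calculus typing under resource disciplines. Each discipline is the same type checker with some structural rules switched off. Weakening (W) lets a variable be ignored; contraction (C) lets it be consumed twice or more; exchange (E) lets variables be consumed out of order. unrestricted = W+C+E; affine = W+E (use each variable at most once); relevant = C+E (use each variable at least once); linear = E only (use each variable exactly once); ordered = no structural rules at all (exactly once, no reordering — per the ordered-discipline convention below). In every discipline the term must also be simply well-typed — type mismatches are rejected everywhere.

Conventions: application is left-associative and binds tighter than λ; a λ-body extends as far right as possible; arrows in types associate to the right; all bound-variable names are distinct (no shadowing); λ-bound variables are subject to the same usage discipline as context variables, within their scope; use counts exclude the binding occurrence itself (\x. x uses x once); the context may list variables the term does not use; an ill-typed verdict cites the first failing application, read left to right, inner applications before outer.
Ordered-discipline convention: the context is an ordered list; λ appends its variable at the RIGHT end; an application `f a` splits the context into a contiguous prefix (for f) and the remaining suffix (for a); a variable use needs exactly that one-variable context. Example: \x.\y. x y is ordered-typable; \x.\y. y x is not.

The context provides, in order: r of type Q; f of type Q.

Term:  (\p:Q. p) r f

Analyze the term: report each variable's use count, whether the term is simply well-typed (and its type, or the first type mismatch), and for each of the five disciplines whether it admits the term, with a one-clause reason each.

usage: r: 1, f: 1, p (bound): 1
uses in reading order: p, r, f
typing: ill-typed: can't apply a value of type Q
ordered ✗ (fails simple typing)
linear ✗ (a type mismatch blocks all five)
affine ✗ (the type mismatch rejects it)
relevant ✗ (not simply typable)
unrestricted ✗ (fails simple typing)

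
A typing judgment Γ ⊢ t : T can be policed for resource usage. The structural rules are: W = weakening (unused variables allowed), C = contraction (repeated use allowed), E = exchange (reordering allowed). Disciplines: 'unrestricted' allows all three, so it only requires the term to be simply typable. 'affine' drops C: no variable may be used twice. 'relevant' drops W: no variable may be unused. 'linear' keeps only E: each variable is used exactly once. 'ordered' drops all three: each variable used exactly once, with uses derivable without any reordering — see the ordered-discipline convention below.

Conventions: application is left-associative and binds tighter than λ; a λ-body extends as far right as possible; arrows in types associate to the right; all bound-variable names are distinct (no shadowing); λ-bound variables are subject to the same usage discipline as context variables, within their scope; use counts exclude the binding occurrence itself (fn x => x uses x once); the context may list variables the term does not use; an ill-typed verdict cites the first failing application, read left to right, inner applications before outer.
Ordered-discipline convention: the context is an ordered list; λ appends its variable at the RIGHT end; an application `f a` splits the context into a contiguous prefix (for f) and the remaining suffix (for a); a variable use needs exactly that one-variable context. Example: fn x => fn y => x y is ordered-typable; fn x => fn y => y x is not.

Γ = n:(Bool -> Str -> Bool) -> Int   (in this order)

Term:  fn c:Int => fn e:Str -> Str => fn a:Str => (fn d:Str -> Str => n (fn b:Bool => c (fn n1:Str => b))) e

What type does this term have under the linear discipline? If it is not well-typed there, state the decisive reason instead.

not well-typed under linear — a type mismatch blocks all five
counts: n=1; c [bound]=1; e [bound]=1; a [bound]=0; d [bound]=0; b [bound]=1; n1 [bound]=0
uses in reading order: n, c, b, e
typing: ill-typed: can't apply a value of type Int
across the five disciplines: ordered ✗, linear ✗, affine ✗, relevant ✗, unrestricted ✗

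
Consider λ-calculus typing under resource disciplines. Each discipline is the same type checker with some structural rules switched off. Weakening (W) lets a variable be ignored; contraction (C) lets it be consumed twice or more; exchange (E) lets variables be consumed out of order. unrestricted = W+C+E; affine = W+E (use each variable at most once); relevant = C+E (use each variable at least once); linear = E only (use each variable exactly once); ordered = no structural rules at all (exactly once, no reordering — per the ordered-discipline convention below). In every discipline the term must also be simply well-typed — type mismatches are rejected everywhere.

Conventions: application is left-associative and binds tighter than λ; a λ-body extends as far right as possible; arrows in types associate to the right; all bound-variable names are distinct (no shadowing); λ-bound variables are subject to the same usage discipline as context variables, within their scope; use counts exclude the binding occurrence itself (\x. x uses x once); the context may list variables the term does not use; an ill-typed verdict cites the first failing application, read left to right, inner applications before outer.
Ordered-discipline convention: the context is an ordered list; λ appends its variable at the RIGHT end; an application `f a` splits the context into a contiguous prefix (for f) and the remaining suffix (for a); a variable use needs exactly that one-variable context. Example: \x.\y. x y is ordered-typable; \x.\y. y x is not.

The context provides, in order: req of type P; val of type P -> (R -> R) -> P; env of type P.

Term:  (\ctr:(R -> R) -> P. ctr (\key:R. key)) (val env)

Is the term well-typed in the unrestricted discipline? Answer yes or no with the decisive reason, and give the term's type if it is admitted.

yes — typability at P is all that's needed; term : P
counts: req ×0, val ×1, env ×1, ctr (λ-bound) ×1, key (λ-bound) ×1
uses in reading order: ctr, key, val, env
typing: well-typed — term : P
across the five disciplines: ordered ✗ · linear ✗ · affine ✓ · relevant ✗ · unrestricted ✓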